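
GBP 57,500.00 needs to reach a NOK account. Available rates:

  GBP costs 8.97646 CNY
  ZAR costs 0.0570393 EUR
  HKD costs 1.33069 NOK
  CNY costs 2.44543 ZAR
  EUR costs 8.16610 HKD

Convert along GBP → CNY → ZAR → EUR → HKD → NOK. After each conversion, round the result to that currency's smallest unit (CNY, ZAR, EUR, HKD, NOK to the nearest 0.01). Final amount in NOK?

NOK 782,337.20

GBP 57,500.00 × 8.97646 = CNY 516,146.45
CNY 516,146.45 × 2.44543 = ZAR 1,262,200.01
ZAR 1,262,200.01 × 0.0570393 = EUR 71,995.01
EUR 71,995.01 × 8.16610 = HKD 587,918.45
HKD 587,918.45 × 1.33069 = NOK 782,337.20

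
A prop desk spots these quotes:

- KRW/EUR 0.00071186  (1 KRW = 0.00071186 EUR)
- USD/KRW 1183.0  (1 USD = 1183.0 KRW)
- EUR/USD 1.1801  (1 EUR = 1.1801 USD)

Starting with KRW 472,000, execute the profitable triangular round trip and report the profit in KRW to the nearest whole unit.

Profitable loop is KRW → USD → EUR → KRW:
KRW 472,000 ÷ 1183.0 = USD 398.99
USD 398.99 ÷ 1.1801 = EUR 338.09
EUR 338.09 ÷ 0.00071186 = KRW 474,946
Profit = KRW 474,946 − KRW 472,000

Profit: KRW 2,946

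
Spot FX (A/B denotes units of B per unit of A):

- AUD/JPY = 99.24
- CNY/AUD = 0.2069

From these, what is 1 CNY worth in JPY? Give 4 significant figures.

1 CNY × 0.2069 = 0.2069 AUD
0.2069 AUD × 99.24 = 20.5328 JPY

CNY/JPY = 20.53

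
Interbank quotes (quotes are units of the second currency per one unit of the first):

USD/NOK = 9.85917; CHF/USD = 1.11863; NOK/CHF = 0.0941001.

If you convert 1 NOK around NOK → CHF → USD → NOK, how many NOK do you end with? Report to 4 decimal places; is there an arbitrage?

Around NOK → CHF → USD → NOK: 1 × 0.0941001 × 1.11863 × 9.85917 = 1.037808
Product > 1; profitable direction is NOK → CHF → USD → NOK.

1.0378 (arbitrage exists)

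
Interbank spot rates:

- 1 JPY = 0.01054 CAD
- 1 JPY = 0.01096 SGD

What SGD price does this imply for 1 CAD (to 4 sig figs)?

CAD/SGD = 1.040

1 CAD ÷ 0.01054 = 94.8767 JPY
94.8767 JPY × 0.01096 = 1.03985 SGD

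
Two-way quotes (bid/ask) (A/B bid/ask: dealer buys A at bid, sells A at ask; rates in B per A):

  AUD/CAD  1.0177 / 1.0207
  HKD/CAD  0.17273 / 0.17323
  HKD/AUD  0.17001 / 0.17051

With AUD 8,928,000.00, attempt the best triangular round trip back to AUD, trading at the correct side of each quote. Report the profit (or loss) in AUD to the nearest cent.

Net result: AUD -10,865.48 (no profitable arbitrage after spreads)

Best loop AUD → CAD → HKD → AUD:
AUD 8,928,000.00 × 1.0177 (sell AUD at bid) = CAD 9,086,025.60
CAD 9,086,025.60 ÷ 0.17323 (buy HKD at ask) = HKD 52,450,647.12
HKD 52,450,647.12 × 0.17001 (sell HKD at bid) = AUD 8,917,134.52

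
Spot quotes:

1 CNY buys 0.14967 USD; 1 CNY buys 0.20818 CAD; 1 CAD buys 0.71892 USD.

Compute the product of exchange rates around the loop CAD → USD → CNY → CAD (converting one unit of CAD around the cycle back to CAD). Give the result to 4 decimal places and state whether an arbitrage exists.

Around CAD → USD → CNY → CAD: 1 × 0.71892 ÷ 0.14967 × 0.20818 = 0.999965
Product ≈ 1 (deviation 0.003%, within rounding noise).

1.0000 (no arbitrage)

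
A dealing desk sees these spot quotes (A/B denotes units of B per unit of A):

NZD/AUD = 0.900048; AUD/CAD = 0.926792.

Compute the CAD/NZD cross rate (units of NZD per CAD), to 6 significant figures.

1 CAD ÷ 0.926792 = 1.07899 AUD
1.07899 AUD ÷ 0.900048 = 1.19881 NZD

CAD/NZD = 1.19881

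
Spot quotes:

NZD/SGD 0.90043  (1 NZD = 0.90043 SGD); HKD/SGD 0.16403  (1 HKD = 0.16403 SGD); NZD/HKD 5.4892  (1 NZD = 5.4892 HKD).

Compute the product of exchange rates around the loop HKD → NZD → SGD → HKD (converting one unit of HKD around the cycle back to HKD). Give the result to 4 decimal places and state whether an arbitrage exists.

Around HKD → NZD → SGD → HKD: 1 ÷ 5.4892 × 0.90043 ÷ 0.16403 = 1.000041
Product ≈ 1 (deviation 0.004%, within rounding noise).

1.0000 (no arbitrage)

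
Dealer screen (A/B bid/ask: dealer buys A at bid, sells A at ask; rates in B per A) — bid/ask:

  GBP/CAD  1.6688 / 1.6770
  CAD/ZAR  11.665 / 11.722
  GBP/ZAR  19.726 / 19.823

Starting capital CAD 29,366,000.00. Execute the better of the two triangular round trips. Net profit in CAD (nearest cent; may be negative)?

Best loop CAD → GBP → ZAR → CAD:
CAD 29,366,000.00 ÷ 1.6770 (buy GBP at ask) = GBP 17,511,031.60
GBP 17,511,031.60 × 19.726 (sell GBP at bid) = ZAR 345,422,609.42
ZAR 345,422,609.42 ÷ 11.722 (buy CAD at ask) = CAD 29,467,890.24

Net profit: CAD 101,890.24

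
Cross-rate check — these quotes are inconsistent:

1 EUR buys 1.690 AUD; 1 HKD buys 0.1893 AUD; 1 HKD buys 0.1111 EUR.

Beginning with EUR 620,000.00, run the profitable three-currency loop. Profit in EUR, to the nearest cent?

Profit: EUR 5,088.54

Profitable loop is EUR → HKD → AUD → EUR:
EUR 620,000.00 ÷ 0.1111 = HKD 5,580,558.06
HKD 5,580,558.06 × 0.1893 = AUD 1,056,399.64
AUD 1,056,399.64 ÷ 1.690 = EUR 625,088.54
Profit = EUR 625,088.54 − EUR 620,000.00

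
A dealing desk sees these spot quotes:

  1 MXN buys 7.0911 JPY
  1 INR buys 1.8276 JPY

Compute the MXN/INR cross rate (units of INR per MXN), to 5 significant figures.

1 MXN × 7.0911 = 7.0911 JPY
7.0911 JPY ÷ 1.8276 = 3.88001 INR

MXN/INR = 3.8800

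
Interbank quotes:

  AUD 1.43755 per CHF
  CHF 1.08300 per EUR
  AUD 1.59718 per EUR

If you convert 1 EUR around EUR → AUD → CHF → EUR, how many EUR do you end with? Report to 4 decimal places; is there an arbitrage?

Around EUR → AUD → CHF → EUR: 1 × 1.59718 ÷ 1.43755 ÷ 1.08300 = 1.025894
Product > 1; profitable direction is EUR → AUD → CHF → EUR.

1.0259 (arbitrage exists)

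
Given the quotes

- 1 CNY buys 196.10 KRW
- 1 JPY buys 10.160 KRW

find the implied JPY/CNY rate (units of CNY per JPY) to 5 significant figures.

1 JPY × 10.160 = 10.16 KRW
10.16 KRW ÷ 196.10 = 0.0518103 CNY

JPY/CNY = 0.051810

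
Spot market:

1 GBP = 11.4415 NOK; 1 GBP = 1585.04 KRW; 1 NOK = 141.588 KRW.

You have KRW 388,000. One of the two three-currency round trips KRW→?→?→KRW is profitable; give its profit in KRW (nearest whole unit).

Profit: KRW 8,553

Profitable loop is KRW → GBP → NOK → KRW:
KRW 388,000 ÷ 1585.04 = GBP 244.79
GBP 244.79 × 11.4415 = NOK 2,800.75
NOK 2,800.75 × 141.588 = KRW 396,553
Profit = KRW 396,553 − KRW 388,000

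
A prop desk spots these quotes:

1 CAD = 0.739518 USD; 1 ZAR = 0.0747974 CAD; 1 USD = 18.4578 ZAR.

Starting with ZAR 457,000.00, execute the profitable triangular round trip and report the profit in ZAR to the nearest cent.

Profitable loop is ZAR → CAD → USD → ZAR:
ZAR 457,000.00 × 0.0747974 = CAD 34,182.41
CAD 34,182.41 × 0.739518 = USD 25,278.51
USD 25,278.51 × 18.4578 = ZAR 466,585.66
Profit = ZAR 466,585.66 − ZAR 457,000.00

Profit: ZAR 9,585.66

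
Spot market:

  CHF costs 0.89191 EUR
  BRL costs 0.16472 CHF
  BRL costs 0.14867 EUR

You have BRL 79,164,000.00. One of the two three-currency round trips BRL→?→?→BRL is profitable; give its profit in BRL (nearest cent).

Profitable loop is BRL → EUR → CHF → BRL:
BRL 79,164,000.00 × 0.14867 = EUR 11,769,311.88
EUR 11,769,311.88 ÷ 0.89191 = CHF 13,195,627.23
CHF 13,195,627.23 ÷ 0.16472 = BRL 80,109,441.64
Profit = BRL 80,109,441.64 − BRL 79,164,000.00

Profit: BRL 945,441.64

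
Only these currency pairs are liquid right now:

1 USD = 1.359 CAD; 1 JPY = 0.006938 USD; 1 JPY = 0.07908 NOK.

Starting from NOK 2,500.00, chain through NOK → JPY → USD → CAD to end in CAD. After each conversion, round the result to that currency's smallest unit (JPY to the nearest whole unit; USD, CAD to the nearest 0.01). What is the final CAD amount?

CAD 298.08

NOK 2,500.00 ÷ 0.07908 = JPY 31,614
JPY 31,614 × 0.006938 = USD 219.34
USD 219.34 × 1.359 = CAD 298.08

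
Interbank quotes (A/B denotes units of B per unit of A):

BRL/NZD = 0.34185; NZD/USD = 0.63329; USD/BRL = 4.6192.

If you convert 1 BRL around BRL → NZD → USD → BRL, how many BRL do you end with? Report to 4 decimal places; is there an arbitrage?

Around BRL → NZD → USD → BRL: 1 × 0.34185 × 0.63329 × 4.6192 = 1.000011
Product ≈ 1 (deviation 0.001%, within rounding noise).

1.0000 (no arbitrage)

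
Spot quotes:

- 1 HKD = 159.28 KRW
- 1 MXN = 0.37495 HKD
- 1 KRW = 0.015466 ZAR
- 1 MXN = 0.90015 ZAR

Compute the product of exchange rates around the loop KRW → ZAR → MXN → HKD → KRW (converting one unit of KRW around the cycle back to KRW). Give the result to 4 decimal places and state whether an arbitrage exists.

1.0261 (arbitrage exists)

Around KRW → ZAR → MXN → HKD → KRW: 1 × 0.015466 ÷ 0.90015 × 0.37495 × 159.28 = 1.026119
Product > 1; profitable direction is KRW → ZAR → MXN → HKD → KRW.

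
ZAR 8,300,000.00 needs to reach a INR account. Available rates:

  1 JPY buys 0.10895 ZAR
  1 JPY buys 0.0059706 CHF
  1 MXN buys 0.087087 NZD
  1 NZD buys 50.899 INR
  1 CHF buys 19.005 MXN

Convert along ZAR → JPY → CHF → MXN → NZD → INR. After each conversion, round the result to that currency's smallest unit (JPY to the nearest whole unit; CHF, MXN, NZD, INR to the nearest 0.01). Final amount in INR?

ZAR 8,300,000.00 ÷ 0.10895 = JPY 76,181,735
JPY 76,181,735 × 0.0059706 = CHF 454,850.67
CHF 454,850.67 × 19.005 = MXN 8,644,436.98
MXN 8,644,436.98 × 0.087087 = NZD 752,818.08
NZD 752,818.08 × 50.899 = INR 38,317,687.45

INR 38,317,687.45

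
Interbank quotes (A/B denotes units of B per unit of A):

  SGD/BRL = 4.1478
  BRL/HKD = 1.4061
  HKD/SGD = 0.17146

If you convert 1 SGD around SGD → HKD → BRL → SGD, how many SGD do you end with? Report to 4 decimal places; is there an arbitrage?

1.0000 (no arbitrage)

Around SGD → HKD → BRL → SGD: 1 ÷ 0.17146 ÷ 1.4061 ÷ 4.1478 = 1.000007
Product ≈ 1 (deviation 0.001%, within rounding noise).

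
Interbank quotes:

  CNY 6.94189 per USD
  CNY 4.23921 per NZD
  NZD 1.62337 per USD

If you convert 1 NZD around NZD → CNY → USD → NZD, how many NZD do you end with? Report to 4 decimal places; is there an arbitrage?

Around NZD → CNY → USD → NZD: 1 × 4.23921 ÷ 6.94189 × 1.62337 = 0.991345
Product < 1; profitable direction is NZD → USD → CNY → NZD.

0.9913 (arbitrage exists)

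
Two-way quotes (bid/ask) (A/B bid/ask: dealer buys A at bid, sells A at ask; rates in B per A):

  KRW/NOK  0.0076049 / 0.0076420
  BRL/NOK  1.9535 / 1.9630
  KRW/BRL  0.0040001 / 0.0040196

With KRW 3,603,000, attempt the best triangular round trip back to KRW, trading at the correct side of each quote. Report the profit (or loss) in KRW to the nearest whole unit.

Net profit: KRW 81,186

Best loop KRW → BRL → NOK → KRW:
KRW 3,603,000 × 0.0040001 (sell KRW at bid) = BRL 14,412.36
BRL 14,412.36 × 1.9535 (sell BRL at bid) = NOK 28,154.55
NOK 28,154.55 ÷ 0.0076420 (buy KRW at ask) = KRW 3,684,186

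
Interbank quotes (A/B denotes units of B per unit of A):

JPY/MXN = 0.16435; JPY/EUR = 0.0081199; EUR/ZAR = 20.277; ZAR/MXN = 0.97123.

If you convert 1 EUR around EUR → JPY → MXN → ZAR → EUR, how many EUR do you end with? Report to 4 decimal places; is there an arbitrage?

Around EUR → JPY → MXN → ZAR → EUR: 1 ÷ 0.0081199 × 0.16435 ÷ 0.97123 ÷ 20.277 = 1.027764
Product > 1; profitable direction is EUR → JPY → MXN → ZAR → EUR.

1.0278 (arbitrage exists)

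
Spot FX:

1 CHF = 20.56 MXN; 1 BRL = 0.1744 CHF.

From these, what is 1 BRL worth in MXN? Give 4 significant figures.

BRL/MXN = 3.586

1 BRL × 0.1744 = 0.1744 CHF
0.1744 CHF × 20.56 = 3.58566 MXN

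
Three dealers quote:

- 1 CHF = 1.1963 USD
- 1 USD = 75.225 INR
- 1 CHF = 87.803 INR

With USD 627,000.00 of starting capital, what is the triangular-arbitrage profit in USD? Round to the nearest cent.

Profit: USD 15,629.24

Profitable loop is USD → INR → CHF → USD:
USD 627,000.00 × 75.225 = INR 47,166,075.00
INR 47,166,075.00 ÷ 87.803 = CHF 537,180.68
CHF 537,180.68 × 1.1963 = USD 642,629.24
Profit = USD 642,629.24 − USD 627,000.00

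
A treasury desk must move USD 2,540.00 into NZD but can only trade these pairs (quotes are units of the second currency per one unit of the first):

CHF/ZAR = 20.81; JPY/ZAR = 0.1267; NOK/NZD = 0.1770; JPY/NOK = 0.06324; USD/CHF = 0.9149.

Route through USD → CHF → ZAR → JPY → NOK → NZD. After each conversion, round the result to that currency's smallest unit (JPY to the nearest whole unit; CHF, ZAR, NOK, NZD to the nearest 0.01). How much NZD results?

NZD 4,272.37

USD 2,540.00 × 0.9149 = CHF 2,323.85
CHF 2,323.85 × 20.81 = ZAR 48,359.32
ZAR 48,359.32 ÷ 0.1267 = JPY 381,684
JPY 381,684 × 0.06324 = NOK 24,137.70
NOK 24,137.70 × 0.1770 = NZD 4,272.37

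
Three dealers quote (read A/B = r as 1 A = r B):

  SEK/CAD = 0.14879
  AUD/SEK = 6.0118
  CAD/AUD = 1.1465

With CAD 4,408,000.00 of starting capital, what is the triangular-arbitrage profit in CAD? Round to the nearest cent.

Profitable loop is CAD → AUD → SEK → CAD:
CAD 4,408,000.00 × 1.1465 = AUD 5,053,772.00
AUD 5,053,772.00 × 6.0118 = SEK 30,382,266.51
SEK 30,382,266.51 × 0.14879 = CAD 4,520,577.43
Profit = CAD 4,520,577.43 − CAD 4,408,000.00

Profit: CAD 112,577.43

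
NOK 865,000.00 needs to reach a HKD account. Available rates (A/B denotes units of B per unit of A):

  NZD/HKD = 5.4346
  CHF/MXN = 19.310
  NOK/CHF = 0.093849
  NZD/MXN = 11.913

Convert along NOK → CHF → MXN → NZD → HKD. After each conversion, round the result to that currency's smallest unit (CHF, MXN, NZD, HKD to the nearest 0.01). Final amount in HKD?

NOK 865,000.00 × 0.093849 = CHF 81,179.38
CHF 81,179.38 × 19.310 = MXN 1,567,573.83
MXN 1,567,573.83 ÷ 11.913 = NZD 131,585.14
NZD 131,585.14 × 5.4346 = HKD 715,112.60

HKD 715,112.60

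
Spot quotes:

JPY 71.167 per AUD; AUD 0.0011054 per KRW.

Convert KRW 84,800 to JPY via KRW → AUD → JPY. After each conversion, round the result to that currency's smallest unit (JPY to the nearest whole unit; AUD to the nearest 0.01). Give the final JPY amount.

JPY 6,671

KRW 84,800 × 0.0011054 = AUD 93.74
AUD 93.74 × 71.167 = JPY 6,671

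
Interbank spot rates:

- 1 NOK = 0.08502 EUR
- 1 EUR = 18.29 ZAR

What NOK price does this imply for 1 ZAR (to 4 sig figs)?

ZAR/NOK = 0.6431

1 ZAR ÷ 18.29 = 0.0546747 EUR
0.0546747 EUR ÷ 0.08502 = 0.64308 NOK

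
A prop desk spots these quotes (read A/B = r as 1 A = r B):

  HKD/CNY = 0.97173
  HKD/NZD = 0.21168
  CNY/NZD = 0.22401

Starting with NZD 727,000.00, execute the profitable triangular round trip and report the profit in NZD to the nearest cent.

Profitable loop is NZD → HKD → CNY → NZD:
NZD 727,000.00 ÷ 0.21168 = HKD 3,434,429.33
HKD 3,434,429.33 × 0.97173 = CNY 3,337,338.01
CNY 3,337,338.01 × 0.22401 = NZD 747,597.09
Profit = NZD 747,597.09 − NZD 727,000.00

Profit: NZD 20,597.09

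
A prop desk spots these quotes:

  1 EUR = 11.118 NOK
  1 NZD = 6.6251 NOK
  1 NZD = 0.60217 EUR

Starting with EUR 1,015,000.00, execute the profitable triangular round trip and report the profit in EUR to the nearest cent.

Profitable loop is EUR → NOK → NZD → EUR:
EUR 1,015,000.00 × 11.118 = NOK 11,284,770.00
NOK 11,284,770.00 ÷ 6.6251 = NZD 1,703,335.80
NZD 1,703,335.80 × 0.60217 = EUR 1,025,697.72
Profit = EUR 1,025,697.72 − EUR 1,015,000.00

Profit: EUR 10,697.72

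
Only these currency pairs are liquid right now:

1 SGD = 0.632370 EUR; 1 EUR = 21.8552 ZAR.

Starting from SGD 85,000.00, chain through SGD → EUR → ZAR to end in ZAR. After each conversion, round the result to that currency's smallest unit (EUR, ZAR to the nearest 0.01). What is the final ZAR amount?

ZAR 1,174,748.69

SGD 85,000.00 × 0.632370 = EUR 53,751.45
EUR 53,751.45 × 21.8552 = ZAR 1,174,748.69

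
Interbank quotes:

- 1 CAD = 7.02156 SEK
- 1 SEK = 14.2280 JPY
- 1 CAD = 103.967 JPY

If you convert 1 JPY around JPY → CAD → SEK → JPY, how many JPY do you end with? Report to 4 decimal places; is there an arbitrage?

0.9609 (arbitrage exists)

Around JPY → CAD → SEK → JPY: 1 ÷ 103.967 × 7.02156 × 14.2280 = 0.960908
Product < 1; profitable direction is JPY → SEK → CAD → JPY.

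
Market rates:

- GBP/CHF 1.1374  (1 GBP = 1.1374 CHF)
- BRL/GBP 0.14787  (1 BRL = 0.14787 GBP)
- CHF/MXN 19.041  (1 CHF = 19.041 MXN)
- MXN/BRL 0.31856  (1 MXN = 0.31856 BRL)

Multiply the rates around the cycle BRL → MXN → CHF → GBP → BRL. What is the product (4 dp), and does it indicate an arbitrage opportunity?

Around BRL → MXN → CHF → GBP → BRL: 1 ÷ 0.31856 ÷ 19.041 ÷ 1.1374 ÷ 0.14787 = 0.980225
Product < 1; profitable direction is BRL → GBP → CHF → MXN → BRL.

0.9802 (arbitrage exists)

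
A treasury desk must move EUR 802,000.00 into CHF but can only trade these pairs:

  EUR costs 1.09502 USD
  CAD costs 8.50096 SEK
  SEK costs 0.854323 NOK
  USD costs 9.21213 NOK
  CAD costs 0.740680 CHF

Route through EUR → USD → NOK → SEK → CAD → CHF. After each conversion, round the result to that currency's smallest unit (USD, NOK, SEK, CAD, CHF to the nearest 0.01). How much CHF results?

CHF 825,081.83

EUR 802,000.00 × 1.09502 = USD 878,206.04
USD 878,206.04 × 9.21213 = NOK 8,090,148.21
NOK 8,090,148.21 ÷ 0.854323 = SEK 9,469,659.85
SEK 9,469,659.85 ÷ 8.50096 = CAD 1,113,951.82
CAD 1,113,951.82 × 0.740680 = CHF 825,081.83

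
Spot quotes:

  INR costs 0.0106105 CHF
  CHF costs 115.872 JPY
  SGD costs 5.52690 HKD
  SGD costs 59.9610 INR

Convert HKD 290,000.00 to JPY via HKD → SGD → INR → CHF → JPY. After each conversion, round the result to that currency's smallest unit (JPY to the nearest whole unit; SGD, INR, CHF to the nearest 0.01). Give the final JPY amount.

JPY 3,868,117

HKD 290,000.00 ÷ 5.52690 = SGD 52,470.64
SGD 52,470.64 × 59.9610 = INR 3,146,192.05
INR 3,146,192.05 × 0.0106105 = CHF 33,382.67
CHF 33,382.67 × 115.872 = JPY 3,868,117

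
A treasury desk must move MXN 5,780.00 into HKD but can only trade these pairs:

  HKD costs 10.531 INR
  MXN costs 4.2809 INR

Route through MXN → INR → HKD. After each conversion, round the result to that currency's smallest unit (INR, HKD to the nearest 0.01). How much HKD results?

HKD 2,349.60

MXN 5,780.00 × 4.2809 = INR 24,743.60
INR 24,743.60 ÷ 10.531 = HKD 2,349.60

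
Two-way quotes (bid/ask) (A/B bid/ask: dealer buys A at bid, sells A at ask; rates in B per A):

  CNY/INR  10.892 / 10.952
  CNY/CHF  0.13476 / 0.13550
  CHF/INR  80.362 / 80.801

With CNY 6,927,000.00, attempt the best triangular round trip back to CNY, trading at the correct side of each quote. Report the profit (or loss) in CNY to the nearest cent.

Net result: CNY -35,769.30 (no profitable arbitrage after spreads)

Best loop CNY → INR → CHF → CNY:
CNY 6,927,000.00 × 10.892 (sell CNY at bid) = INR 75,448,884.00
INR 75,448,884.00 ÷ 80.801 (buy CHF at ask) = CHF 933,761.76
CHF 933,761.76 ÷ 0.13550 (buy CNY at ask) = CNY 6,891,230.70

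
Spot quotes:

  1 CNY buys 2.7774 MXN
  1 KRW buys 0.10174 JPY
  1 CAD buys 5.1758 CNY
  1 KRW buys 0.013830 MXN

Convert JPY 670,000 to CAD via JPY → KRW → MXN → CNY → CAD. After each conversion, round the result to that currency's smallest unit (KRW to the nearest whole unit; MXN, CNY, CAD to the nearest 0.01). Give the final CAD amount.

CAD 6,335.62

JPY 670,000 ÷ 0.10174 = KRW 6,585,414
KRW 6,585,414 × 0.013830 = MXN 91,076.28
MXN 91,076.28 ÷ 2.7774 = CNY 32,791.92
CNY 32,791.92 ÷ 5.1758 = CAD 6,335.62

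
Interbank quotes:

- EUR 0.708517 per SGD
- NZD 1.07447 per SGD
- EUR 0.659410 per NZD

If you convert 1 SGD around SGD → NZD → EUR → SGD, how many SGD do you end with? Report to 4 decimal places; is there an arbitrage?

Around SGD → NZD → EUR → SGD: 1 × 1.07447 × 0.659410 ÷ 0.708517 = 0.999999
Product ≈ 1 (deviation 0.000%, within rounding noise).

1.0000 (no arbitrage)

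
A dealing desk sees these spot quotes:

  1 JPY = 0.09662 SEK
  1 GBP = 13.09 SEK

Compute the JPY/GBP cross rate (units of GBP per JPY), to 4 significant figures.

1 JPY × 0.09662 = 0.09662 SEK
0.09662 SEK ÷ 13.09 = 0.00738121 GBP

JPY/GBP = 0.007381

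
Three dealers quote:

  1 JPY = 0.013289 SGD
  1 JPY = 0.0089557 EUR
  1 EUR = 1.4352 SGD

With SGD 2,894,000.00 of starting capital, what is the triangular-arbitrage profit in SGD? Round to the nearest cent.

Profit: SGD 98,119.02

Profitable loop is SGD → EUR → JPY → SGD:
SGD 2,894,000.00 ÷ 1.4352 = EUR 2,016,443.70
EUR 2,016,443.70 ÷ 0.0089557 = JPY 225,157,576
JPY 225,157,576 × 0.013289 = SGD 2,992,119.02
Profit = SGD 2,992,119.02 − SGD 2,894,000.00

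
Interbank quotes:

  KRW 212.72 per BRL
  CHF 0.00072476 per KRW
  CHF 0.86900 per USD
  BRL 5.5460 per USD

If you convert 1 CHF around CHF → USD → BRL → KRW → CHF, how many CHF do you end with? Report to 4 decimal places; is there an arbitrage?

0.9839 (arbitrage exists)

Around CHF → USD → BRL → KRW → CHF: 1 ÷ 0.86900 × 5.5460 × 212.72 × 0.00072476 = 0.983926
Product < 1; profitable direction is CHF → KRW → BRL → USD → CHF.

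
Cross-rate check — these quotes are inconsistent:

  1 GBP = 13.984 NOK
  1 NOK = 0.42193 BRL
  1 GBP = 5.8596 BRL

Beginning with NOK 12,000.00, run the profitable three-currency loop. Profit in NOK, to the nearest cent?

Profitable loop is NOK → BRL → GBP → NOK:
NOK 12,000.00 × 0.42193 = BRL 5,063.16
BRL 5,063.16 ÷ 5.8596 = GBP 864.08
GBP 864.08 × 13.984 = NOK 12,083.29
Profit = NOK 12,083.29 − NOK 12,000.00

Profit: NOK 83.29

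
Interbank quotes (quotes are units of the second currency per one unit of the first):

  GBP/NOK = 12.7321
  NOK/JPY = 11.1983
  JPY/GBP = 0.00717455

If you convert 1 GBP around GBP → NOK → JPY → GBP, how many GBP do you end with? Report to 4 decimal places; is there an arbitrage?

Around GBP → NOK → JPY → GBP: 1 × 12.7321 × 11.1983 × 0.00717455 = 1.022932
Product > 1; profitable direction is GBP → NOK → JPY → GBP.

1.0229 (arbitrage exists)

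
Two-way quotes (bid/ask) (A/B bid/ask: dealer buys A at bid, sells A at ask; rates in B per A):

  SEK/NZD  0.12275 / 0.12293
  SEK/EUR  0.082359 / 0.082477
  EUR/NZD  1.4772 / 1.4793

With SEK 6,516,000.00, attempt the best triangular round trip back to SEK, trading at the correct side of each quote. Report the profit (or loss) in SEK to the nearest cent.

Net profit: SEK 39,615.35

Best loop SEK → NZD → EUR → SEK:
SEK 6,516,000.00 × 0.12275 (sell SEK at bid) = NZD 799,839.00
NZD 799,839.00 ÷ 1.4793 (buy EUR at ask) = EUR 540,687.49
EUR 540,687.49 ÷ 0.082477 (buy SEK at ask) = SEK 6,555,615.35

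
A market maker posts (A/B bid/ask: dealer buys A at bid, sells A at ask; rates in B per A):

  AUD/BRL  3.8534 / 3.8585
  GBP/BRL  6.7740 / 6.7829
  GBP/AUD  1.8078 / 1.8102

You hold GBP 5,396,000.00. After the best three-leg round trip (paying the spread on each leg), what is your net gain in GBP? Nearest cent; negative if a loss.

Best loop GBP → AUD → BRL → GBP:
GBP 5,396,000.00 × 1.8078 (sell GBP at bid) = AUD 9,754,888.80
AUD 9,754,888.80 × 3.8534 (sell AUD at bid) = BRL 37,589,488.50
BRL 37,589,488.50 ÷ 6.7829 (buy GBP at ask) = GBP 5,541,801.96

Net profit: GBP 145,801.96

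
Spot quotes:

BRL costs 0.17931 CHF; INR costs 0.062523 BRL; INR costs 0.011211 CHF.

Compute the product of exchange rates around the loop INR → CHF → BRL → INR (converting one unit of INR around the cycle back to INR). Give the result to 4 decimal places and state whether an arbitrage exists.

1.0000 (no arbitrage)

Around INR → CHF → BRL → INR: 1 × 0.011211 ÷ 0.17931 ÷ 0.062523 = 1.000000
Product ≈ 1 (deviation 0.000%, within rounding noise).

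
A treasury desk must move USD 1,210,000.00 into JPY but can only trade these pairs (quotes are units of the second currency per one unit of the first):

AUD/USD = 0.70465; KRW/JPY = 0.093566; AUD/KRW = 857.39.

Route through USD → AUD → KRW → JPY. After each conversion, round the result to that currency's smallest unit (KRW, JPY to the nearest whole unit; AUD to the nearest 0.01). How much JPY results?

JPY 137,755,324

USD 1,210,000.00 ÷ 0.70465 = AUD 1,717,164.55
AUD 1,717,164.55 × 857.39 = KRW 1,472,279,714
KRW 1,472,279,714 × 0.093566 = JPY 137,755,324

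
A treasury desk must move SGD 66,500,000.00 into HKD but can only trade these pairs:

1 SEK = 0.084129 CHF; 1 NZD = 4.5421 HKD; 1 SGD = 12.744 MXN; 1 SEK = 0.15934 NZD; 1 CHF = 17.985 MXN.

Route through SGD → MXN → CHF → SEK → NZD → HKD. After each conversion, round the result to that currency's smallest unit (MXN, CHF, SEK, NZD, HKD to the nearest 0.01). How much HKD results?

SGD 66,500,000.00 × 12.744 = MXN 847,476,000.00
MXN 847,476,000.00 ÷ 17.985 = CHF 47,121,267.72
CHF 47,121,267.72 ÷ 0.084129 = SEK 560,107,308.06
SEK 560,107,308.06 × 0.15934 = NZD 89,247,498.47
NZD 89,247,498.47 × 4.5421 = HKD 405,371,062.80

HKD 405,371,062.80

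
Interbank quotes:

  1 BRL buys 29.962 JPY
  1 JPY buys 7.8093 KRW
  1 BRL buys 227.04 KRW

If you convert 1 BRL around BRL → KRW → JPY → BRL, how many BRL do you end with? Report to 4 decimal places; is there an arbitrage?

0.9703 (arbitrage exists)

Around BRL → KRW → JPY → BRL: 1 × 227.04 ÷ 7.8093 ÷ 29.962 = 0.970330
Product < 1; profitable direction is BRL → JPY → KRW → BRL.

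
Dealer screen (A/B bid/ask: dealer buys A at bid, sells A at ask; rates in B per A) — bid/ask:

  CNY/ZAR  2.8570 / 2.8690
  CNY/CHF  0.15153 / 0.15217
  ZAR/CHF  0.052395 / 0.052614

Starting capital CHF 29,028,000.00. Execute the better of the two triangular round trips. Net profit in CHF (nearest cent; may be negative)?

Best loop CHF → ZAR → CNY → CHF:
CHF 29,028,000.00 ÷ 0.052614 (buy ZAR at ask) = ZAR 551,716,273.24
ZAR 551,716,273.24 ÷ 2.8690 (buy CNY at ask) = CNY 192,302,639.68
CNY 192,302,639.68 × 0.15153 (sell CNY at bid) = CHF 29,139,618.99

Net profit: CHF 111,618.99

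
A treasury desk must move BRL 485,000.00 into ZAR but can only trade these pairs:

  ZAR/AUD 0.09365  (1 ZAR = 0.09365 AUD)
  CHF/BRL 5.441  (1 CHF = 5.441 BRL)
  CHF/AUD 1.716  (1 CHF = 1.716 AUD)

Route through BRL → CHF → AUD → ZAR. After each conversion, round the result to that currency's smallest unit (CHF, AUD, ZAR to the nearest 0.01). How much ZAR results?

ZAR 1,633,324.72

BRL 485,000.00 ÷ 5.441 = CHF 89,138.03
CHF 89,138.03 × 1.716 = AUD 152,960.86
AUD 152,960.86 ÷ 0.09365 = ZAR 1,633,324.72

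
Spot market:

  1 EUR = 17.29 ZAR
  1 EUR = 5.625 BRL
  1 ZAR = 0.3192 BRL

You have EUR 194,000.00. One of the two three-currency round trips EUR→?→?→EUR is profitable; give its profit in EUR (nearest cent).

Profit: EUR 3,727.18

Profitable loop is EUR → BRL → ZAR → EUR:
EUR 194,000.00 × 5.625 = BRL 1,091,250.00
BRL 1,091,250.00 ÷ 0.3192 = ZAR 3,418,703.01
ZAR 3,418,703.01 ÷ 17.29 = EUR 197,727.18
Profit = EUR 197,727.18 − EUR 194,000.00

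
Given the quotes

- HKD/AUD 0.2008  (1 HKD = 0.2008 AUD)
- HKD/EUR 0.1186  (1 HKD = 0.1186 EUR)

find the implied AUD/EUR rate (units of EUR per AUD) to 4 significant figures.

AUD/EUR = 0.5906

1 AUD ÷ 0.2008 = 4.98008 HKD
4.98008 HKD × 0.1186 = 0.590637 EUR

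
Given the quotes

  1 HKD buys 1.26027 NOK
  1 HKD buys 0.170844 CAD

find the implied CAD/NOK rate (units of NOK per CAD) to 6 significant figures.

CAD/NOK = 7.37673

1 CAD ÷ 0.170844 = 5.85329 HKD
5.85329 HKD × 1.26027 = 7.37673 NOK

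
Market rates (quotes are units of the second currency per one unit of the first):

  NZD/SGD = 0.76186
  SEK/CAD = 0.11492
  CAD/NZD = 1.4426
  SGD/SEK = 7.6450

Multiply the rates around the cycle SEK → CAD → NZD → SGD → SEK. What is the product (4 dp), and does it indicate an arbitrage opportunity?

0.9656 (arbitrage exists)

Around SEK → CAD → NZD → SGD → SEK: 1 × 0.11492 × 1.4426 × 0.76186 × 7.6450 = 0.965593
Product < 1; profitable direction is SEK → SGD → NZD → CAD → SEK.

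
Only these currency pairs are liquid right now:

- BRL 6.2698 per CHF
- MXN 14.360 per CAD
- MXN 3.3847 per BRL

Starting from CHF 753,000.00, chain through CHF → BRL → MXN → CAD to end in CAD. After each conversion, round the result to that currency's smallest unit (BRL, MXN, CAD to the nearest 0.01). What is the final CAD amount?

CHF 753,000.00 × 6.2698 = BRL 4,721,159.40
BRL 4,721,159.40 × 3.3847 = MXN 15,979,708.22
MXN 15,979,708.22 ÷ 14.360 = CAD 1,112,793.05

CAD 1,112,793.05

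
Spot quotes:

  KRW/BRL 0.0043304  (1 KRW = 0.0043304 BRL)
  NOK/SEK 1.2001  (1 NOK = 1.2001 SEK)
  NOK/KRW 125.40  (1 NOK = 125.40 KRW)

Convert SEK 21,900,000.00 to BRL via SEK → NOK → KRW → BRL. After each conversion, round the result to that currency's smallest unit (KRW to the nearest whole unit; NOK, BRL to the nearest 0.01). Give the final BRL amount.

SEK 21,900,000.00 ÷ 1.2001 = NOK 18,248,479.29
NOK 18,248,479.29 × 125.40 = KRW 2,288,359,303
KRW 2,288,359,303 × 0.0043304 = BRL 9,909,511.13

BRL 9,909,511.13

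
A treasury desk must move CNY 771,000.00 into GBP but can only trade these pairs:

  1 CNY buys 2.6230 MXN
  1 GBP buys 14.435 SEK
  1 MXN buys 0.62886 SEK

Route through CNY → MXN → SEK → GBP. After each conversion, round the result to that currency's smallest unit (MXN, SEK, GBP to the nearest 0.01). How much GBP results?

GBP 88,102.83

CNY 771,000.00 × 2.6230 = MXN 2,022,333.00
MXN 2,022,333.00 × 0.62886 = SEK 1,271,764.33
SEK 1,271,764.33 ÷ 14.435 = GBP 88,102.83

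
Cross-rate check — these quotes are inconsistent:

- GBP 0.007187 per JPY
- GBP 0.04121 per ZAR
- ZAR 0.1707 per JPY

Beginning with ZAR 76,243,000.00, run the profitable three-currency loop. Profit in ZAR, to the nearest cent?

Profit: ZAR 1,652,341.52

Profitable loop is ZAR → JPY → GBP → ZAR:
ZAR 76,243,000.00 ÷ 0.1707 = JPY 446,649,092
JPY 446,649,092 × 0.007187 = GBP 3,210,067.02
GBP 3,210,067.02 ÷ 0.04121 = ZAR 77,895,341.52
Profit = ZAR 77,895,341.52 − ZAR 76,243,000.00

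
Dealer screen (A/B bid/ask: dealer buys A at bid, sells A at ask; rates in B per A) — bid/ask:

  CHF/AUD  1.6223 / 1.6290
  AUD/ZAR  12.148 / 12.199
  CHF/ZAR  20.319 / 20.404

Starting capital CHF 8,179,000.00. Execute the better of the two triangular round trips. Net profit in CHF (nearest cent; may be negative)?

Best loop CHF → ZAR → AUD → CHF:
CHF 8,179,000.00 × 20.319 (sell CHF at bid) = ZAR 166,189,101.00
ZAR 166,189,101.00 ÷ 12.199 (buy AUD at ask) = AUD 13,623,174.11
AUD 13,623,174.11 ÷ 1.6290 (buy CHF at ask) = CHF 8,362,906.15

Net profit: CHF 183,906.15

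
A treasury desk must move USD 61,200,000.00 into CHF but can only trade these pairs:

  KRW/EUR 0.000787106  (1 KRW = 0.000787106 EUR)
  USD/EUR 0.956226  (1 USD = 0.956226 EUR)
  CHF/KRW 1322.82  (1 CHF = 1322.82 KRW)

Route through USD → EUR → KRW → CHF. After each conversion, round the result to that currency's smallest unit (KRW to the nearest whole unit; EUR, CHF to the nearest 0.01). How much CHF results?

CHF 56,205,393.77

USD 61,200,000.00 × 0.956226 = EUR 58,521,031.20
EUR 58,521,031.20 ÷ 0.000787106 = KRW 74,349,618,984
KRW 74,349,618,984 ÷ 1322.82 = CHF 56,205,393.77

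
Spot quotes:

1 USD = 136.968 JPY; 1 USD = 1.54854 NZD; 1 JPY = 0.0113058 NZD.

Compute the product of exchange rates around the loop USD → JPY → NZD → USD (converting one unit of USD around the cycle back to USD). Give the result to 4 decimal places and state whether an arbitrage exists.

Around USD → JPY → NZD → USD: 1 × 136.968 × 0.0113058 ÷ 1.54854 = 0.999995
Product ≈ 1 (deviation 0.000%, within rounding noise).

1.0000 (no arbitrage)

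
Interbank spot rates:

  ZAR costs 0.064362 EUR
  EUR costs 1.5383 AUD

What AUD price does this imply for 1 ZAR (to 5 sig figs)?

ZAR/AUD = 0.099008

1 ZAR × 0.064362 = 0.064362 EUR
0.064362 EUR × 1.5383 = 0.0990081 AUD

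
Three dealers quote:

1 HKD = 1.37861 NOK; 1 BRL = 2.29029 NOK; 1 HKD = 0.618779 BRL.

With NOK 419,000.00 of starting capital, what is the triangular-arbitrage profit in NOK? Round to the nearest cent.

Profitable loop is NOK → HKD → BRL → NOK:
NOK 419,000.00 ÷ 1.37861 = HKD 303,929.32
HKD 303,929.32 × 0.618779 = BRL 188,065.08
BRL 188,065.08 × 2.29029 = NOK 430,723.57
Profit = NOK 430,723.57 − NOK 419,000.00

Profit: NOK 11,723.57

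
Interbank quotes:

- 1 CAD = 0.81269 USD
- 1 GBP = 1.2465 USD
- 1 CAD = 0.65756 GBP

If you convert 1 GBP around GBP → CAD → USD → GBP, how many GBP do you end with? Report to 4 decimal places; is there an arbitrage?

0.9915 (arbitrage exists)

Around GBP → CAD → USD → GBP: 1 ÷ 0.65756 × 0.81269 ÷ 1.2465 = 0.991510
Product < 1; profitable direction is GBP → USD → CAD → GBP.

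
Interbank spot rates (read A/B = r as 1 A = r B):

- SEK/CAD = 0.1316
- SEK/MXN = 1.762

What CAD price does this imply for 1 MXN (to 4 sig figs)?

1 MXN ÷ 1.762 = 0.567537 SEK
0.567537 SEK × 0.1316 = 0.0746879 CAD

MXN/CAD = 0.07469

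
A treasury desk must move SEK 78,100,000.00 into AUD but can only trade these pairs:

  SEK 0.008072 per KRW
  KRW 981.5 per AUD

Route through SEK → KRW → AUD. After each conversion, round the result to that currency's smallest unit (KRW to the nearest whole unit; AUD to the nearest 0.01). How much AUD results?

SEK 78,100,000.00 ÷ 0.008072 = KRW 9,675,421,209
KRW 9,675,421,209 ÷ 981.5 = AUD 9,857,790.33

AUD 9,857,790.33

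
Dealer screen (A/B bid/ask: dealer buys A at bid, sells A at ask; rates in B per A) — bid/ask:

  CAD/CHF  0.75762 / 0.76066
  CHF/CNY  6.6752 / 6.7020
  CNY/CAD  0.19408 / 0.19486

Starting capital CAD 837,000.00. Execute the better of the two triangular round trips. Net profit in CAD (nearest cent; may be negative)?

Best loop CAD → CNY → CHF → CAD:
CAD 837,000.00 ÷ 0.19486 (buy CNY at ask) = CNY 4,295,391.56
CNY 4,295,391.56 ÷ 6.7020 (buy CHF at ask) = CHF 640,911.90
CHF 640,911.90 ÷ 0.76066 (buy CAD at ask) = CAD 842,573.42

Net profit: CAD 5,573.42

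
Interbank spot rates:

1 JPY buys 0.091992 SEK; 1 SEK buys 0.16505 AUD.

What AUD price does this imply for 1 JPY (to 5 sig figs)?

JPY/AUD = 0.015183

1 JPY × 0.091992 = 0.091992 SEK
0.091992 SEK × 0.16505 = 0.0151833 AUD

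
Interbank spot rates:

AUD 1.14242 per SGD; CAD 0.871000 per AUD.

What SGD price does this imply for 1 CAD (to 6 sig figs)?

CAD/SGD = 1.00498

1 CAD ÷ 0.871000 = 1.14811 AUD
1.14811 AUD ÷ 1.14242 = 1.00498 SGD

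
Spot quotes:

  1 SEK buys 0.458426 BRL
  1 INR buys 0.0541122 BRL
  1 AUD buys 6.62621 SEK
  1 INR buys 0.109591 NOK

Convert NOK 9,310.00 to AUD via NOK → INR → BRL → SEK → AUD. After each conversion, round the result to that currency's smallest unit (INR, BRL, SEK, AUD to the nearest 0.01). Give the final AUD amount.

NOK 9,310.00 ÷ 0.109591 = INR 84,952.23
INR 84,952.23 × 0.0541122 = BRL 4,596.95
BRL 4,596.95 ÷ 0.458426 = SEK 10,027.68
SEK 10,027.68 ÷ 6.62621 = AUD 1,513.34

AUD 1,513.34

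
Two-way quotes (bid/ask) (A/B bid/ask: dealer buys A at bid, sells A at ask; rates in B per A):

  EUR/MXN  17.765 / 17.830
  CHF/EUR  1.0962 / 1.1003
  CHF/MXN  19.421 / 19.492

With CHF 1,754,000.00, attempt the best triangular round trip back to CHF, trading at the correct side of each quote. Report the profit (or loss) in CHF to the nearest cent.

Best loop CHF → EUR → MXN → CHF:
CHF 1,754,000.00 × 1.0962 (sell CHF at bid) = EUR 1,922,734.80
EUR 1,922,734.80 × 17.765 (sell EUR at bid) = MXN 34,157,383.72
MXN 34,157,383.72 ÷ 19.492 (buy CHF at ask) = CHF 1,752,379.63

Net result: CHF -1,620.37 (no profitable arbitrage after spreads)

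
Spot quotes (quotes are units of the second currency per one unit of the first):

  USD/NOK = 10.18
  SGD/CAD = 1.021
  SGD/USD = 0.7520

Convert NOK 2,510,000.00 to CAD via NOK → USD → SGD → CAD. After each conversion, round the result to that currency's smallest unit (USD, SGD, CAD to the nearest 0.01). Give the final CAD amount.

NOK 2,510,000.00 ÷ 10.18 = USD 246,561.89
USD 246,561.89 ÷ 0.7520 = SGD 327,874.85
SGD 327,874.85 × 1.021 = CAD 334,760.22

CAD 334,760.22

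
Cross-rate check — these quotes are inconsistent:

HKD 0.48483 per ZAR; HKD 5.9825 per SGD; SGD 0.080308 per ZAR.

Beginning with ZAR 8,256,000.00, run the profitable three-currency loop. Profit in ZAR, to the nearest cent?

Profit: ZAR 75,393.59

Profitable loop is ZAR → HKD → SGD → ZAR:
ZAR 8,256,000.00 × 0.48483 = HKD 4,002,756.48
HKD 4,002,756.48 ÷ 5.9825 = SGD 669,077.56
SGD 669,077.56 ÷ 0.080308 = ZAR 8,331,393.59
Profit = ZAR 8,331,393.59 − ZAR 8,256,000.00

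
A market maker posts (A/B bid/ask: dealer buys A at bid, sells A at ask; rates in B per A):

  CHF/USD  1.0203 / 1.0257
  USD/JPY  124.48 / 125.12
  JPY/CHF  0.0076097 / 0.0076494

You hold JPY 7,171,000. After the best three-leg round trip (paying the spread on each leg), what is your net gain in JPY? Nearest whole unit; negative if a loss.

Best loop JPY → USD → CHF → JPY:
JPY 7,171,000 ÷ 125.12 (buy USD at ask) = USD 57,312.98
USD 57,312.98 ÷ 1.0257 (buy CHF at ask) = CHF 55,876.94
CHF 55,876.94 ÷ 0.0076494 (buy JPY at ask) = JPY 7,304,748

Net profit: JPY 133,748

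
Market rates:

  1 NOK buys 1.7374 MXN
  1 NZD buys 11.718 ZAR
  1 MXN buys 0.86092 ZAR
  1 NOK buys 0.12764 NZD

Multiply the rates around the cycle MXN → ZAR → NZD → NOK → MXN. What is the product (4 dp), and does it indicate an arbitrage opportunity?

1.0001 (no arbitrage)

Around MXN → ZAR → NZD → NOK → MXN: 1 × 0.86092 ÷ 11.718 ÷ 0.12764 × 1.7374 = 1.000051
Product ≈ 1 (deviation 0.005%, within rounding noise).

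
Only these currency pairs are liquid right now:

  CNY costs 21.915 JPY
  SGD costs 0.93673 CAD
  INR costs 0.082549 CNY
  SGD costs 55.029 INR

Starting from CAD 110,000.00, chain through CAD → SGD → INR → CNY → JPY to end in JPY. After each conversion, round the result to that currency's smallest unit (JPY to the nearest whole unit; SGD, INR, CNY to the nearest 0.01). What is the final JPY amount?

JPY 11,690,233

CAD 110,000.00 ÷ 0.93673 = SGD 117,429.78
SGD 117,429.78 × 55.029 = INR 6,462,043.36
INR 6,462,043.36 × 0.082549 = CNY 533,435.22
CNY 533,435.22 × 21.915 = JPY 11,690,233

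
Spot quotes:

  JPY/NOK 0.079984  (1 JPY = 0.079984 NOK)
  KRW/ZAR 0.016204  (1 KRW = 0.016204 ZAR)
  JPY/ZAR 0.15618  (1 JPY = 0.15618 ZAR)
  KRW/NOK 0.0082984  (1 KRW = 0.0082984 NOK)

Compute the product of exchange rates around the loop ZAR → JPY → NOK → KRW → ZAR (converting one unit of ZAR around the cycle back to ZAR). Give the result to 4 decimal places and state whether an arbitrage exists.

Around ZAR → JPY → NOK → KRW → ZAR: 1 ÷ 0.15618 × 0.079984 ÷ 0.0082984 × 0.016204 = 1.000013
Product ≈ 1 (deviation 0.001%, within rounding noise).

1.0000 (no arbitrage)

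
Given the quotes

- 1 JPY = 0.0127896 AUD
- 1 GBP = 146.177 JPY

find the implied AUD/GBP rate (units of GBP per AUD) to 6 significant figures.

1 AUD ÷ 0.0127896 = 78.1885 JPY
78.1885 JPY ÷ 146.177 = 0.534889 GBP

AUD/GBP = 0.534889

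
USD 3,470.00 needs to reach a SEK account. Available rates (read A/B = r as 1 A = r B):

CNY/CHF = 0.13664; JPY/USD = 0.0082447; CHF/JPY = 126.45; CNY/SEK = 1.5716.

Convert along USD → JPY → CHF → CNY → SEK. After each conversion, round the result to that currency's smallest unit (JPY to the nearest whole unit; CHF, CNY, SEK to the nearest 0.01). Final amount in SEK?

SEK 38,282.45

USD 3,470.00 ÷ 0.0082447 = JPY 420,876
JPY 420,876 ÷ 126.45 = CHF 3,328.40
CHF 3,328.40 ÷ 0.13664 = CNY 24,358.90
CNY 24,358.90 × 1.5716 = SEK 38,282.45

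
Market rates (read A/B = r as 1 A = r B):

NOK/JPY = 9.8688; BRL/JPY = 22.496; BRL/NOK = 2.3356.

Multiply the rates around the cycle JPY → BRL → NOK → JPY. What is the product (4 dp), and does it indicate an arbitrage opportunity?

1.0246 (arbitrage exists)

Around JPY → BRL → NOK → JPY: 1 ÷ 22.496 × 2.3356 × 9.8688 = 1.024607
Product > 1; profitable direction is JPY → BRL → NOK → JPY.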